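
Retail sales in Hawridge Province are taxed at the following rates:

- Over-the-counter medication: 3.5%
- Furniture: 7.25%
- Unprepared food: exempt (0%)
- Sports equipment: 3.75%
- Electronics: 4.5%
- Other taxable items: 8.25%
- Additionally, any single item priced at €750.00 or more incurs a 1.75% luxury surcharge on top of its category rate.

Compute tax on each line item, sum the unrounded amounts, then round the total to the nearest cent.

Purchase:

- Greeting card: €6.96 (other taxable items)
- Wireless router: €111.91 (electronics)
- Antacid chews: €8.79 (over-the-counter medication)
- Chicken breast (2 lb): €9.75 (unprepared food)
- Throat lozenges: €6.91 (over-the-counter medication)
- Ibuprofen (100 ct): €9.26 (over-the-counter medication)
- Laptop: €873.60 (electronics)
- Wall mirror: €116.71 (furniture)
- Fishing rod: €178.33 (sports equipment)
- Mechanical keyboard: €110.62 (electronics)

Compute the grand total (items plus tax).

€1514.05

Greeting card €6.96: other taxable items → 8.25% → €0.5742
Wireless router €111.91: electronics → 4.5% → €5.03595
Antacid chews €8.79: over-the-counter medication → 3.5% → €0.30765
Chicken breast (2 lb) €9.75: unprepared food → 0% → €0.00
Throat lozenges €6.91: over-the-counter medication → 3.5% → €0.24185
Ibuprofen (100 ct) €9.26: over-the-counter medication → 3.5% → €0.3241
Laptop €873.60: electronics → 4.5% + 1.75% surcharge = 6.25% → €54.60
Wall mirror €116.71: furniture → 7.25% → €8.461475
Fishing rod €178.33: sports equipment → 3.75% → €6.687375
Mechanical keyboard €110.62: electronics → 4.5% → €4.9779
Subtotal = €1432.84; unrounded tax = €81.2105 → €81.21; total due = €1514.05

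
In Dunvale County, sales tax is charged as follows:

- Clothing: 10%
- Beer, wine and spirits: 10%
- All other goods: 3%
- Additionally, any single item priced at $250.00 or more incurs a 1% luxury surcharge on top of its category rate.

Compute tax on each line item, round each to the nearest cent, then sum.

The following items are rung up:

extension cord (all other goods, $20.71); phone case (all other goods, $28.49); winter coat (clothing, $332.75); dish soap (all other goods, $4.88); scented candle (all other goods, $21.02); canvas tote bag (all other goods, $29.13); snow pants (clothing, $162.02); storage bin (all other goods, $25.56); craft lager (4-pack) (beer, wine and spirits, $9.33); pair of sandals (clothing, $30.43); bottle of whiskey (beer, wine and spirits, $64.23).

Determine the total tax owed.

$67.08

Extension cord $20.71: all other goods → 3% → $0.62
Phone case $28.49: all other goods → 3% → $0.85
Winter coat $332.75: clothing → 10% + 1% surcharge = 11% → $36.60
Dish soap $4.88: all other goods → 3% → $0.15
Scented candle $21.02: all other goods → 3% → $0.63
Canvas tote bag $29.13: all other goods → 3% → $0.87
Snow pants $162.02: clothing → 10% → $16.20
Storage bin $25.56: all other goods → 3% → $0.77
Craft lager (4-pack) $9.33: beer, wine and spirits → 10% → $0.93
Pair of sandals $30.43: clothing → 10% → $3.04
Bottle of whiskey $64.23: beer, wine and spirits → 10% → $6.42
Total tax = $0.62 + $0.85 + $36.60 + $0.15 + $0.63 + $0.87 + $16.20 + $0.77 + $0.93 + $3.04 + $6.42 = $67.08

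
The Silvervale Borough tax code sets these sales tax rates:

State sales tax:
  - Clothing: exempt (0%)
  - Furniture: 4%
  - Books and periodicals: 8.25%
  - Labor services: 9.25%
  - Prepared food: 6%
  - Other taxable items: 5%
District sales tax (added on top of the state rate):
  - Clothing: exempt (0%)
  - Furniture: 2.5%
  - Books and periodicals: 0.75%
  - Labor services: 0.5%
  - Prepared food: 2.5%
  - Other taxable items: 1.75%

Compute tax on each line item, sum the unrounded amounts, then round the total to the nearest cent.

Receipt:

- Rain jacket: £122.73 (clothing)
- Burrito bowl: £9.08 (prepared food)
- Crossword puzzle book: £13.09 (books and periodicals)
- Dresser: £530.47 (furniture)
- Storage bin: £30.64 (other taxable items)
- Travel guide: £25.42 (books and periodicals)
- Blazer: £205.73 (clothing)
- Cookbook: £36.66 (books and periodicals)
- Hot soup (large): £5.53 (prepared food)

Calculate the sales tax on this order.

Rain jacket £122.73: clothing → 0% + 0% district = 0% → £0.00
Burrito bowl £9.08: prepared food → 6% + 2.5% district = 8.5% → £0.7718
Crossword puzzle book £13.09: books and periodicals → 8.25% + 0.75% district = 9% → £1.1781
Dresser £530.47: furniture → 4% + 2.5% district = 6.5% → £34.48055
Storage bin £30.64: other taxable items → 5% + 1.75% district = 6.75% → £2.0682
Travel guide £25.42: books and periodicals → 8.25% + 0.75% district = 9% → £2.2878
Blazer £205.73: clothing → 0% + 0% district = 0% → £0.00
Cookbook £36.66: books and periodicals → 8.25% + 0.75% district = 9% → £3.2994
Hot soup (large) £5.53: prepared food → 6% + 2.5% district = 8.5% → £0.47005
Unrounded tax sum = £44.5559 → £44.56

£44.56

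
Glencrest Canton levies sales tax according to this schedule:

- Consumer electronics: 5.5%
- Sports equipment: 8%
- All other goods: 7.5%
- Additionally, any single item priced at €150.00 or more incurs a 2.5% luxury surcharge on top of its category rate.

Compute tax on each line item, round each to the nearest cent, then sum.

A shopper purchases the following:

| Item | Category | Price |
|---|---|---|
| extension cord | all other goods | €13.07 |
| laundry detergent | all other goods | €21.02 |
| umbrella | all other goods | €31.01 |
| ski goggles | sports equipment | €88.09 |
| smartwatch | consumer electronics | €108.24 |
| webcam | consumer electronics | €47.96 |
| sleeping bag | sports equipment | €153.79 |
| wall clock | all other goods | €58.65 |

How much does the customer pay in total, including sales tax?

Extension cord €13.07: all other goods → 7.5% → €0.98
Laundry detergent €21.02: all other goods → 7.5% → €1.58
Umbrella €31.01: all other goods → 7.5% → €2.33
Ski goggles €88.09: sports equipment → 8% → €7.05
Smartwatch €108.24: consumer electronics → 5.5% → €5.95
Webcam €47.96: consumer electronics → 5.5% → €2.64
Sleeping bag €153.79: sports equipment → 8% + 2.5% surcharge = 10.5% → €16.15
Wall clock €58.65: all other goods → 7.5% → €4.40
Subtotal = €521.83; tax = €41.08; total due = €562.91

€562.91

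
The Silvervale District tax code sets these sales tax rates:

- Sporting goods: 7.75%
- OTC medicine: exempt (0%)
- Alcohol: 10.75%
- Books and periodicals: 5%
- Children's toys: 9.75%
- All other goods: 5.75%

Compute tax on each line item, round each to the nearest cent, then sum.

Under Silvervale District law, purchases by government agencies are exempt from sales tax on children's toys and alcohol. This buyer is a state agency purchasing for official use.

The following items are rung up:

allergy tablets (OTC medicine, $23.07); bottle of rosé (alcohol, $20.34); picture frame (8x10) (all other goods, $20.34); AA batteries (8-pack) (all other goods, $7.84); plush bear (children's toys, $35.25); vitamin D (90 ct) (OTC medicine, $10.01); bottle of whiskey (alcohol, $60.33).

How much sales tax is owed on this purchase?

Allergy tablets $23.07: OTC medicine → 0% → $0.00
Bottle of rosé $20.34: alcohol, buyer-exempt → 0% → $0.00
Picture frame (8x10) $20.34: all other goods → 5.75% → $1.17
AA batteries (8-pack) $7.84: all other goods → 5.75% → $0.45
Plush bear $35.25: children's toys, buyer-exempt → 0% → $0.00
Vitamin D (90 ct) $10.01: OTC medicine → 0% → $0.00
Bottle of whiskey $60.33: alcohol, buyer-exempt → 0% → $0.00
Total tax = $1.17 + $0.45 = $1.62

$1.62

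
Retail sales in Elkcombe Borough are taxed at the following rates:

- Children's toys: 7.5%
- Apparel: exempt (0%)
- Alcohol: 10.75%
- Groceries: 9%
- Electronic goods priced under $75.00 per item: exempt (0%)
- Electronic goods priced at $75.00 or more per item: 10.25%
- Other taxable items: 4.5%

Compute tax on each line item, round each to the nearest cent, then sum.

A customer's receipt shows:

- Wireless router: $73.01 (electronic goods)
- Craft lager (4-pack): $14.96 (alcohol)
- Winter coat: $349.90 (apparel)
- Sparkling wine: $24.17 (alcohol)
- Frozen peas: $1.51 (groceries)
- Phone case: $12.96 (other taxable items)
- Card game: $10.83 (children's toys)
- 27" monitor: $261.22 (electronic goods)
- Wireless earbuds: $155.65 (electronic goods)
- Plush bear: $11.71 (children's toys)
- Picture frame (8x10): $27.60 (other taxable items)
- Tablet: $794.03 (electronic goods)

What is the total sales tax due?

Wireless router $73.01: electronic goods, under $75.00 → 0% → $0.00
Craft lager (4-pack) $14.96: alcohol → 10.75% → $1.61
Winter coat $349.90: apparel → 0% → $0.00
Sparkling wine $24.17: alcohol → 10.75% → $2.60
Frozen peas $1.51: groceries → 9% → $0.14
Phone case $12.96: other taxable items → 4.5% → $0.58
Card game $10.83: children's toys → 7.5% → $0.81
27" monitor $261.22: electronic goods, $75.00 or more → 10.25% → $26.78
Wireless earbuds $155.65: electronic goods, $75.00 or more → 10.25% → $15.95
Plush bear $11.71: children's toys → 7.5% → $0.88
Picture frame (8x10) $27.60: other taxable items → 4.5% → $1.24
Tablet $794.03: electronic goods, $75.00 or more → 10.25% → $81.39
Total tax = $1.61 + $2.60 + $0.14 + $0.58 + $0.81 + $26.78 + $15.95 + $0.88 + $1.24 + $81.39 = $131.98

$131.98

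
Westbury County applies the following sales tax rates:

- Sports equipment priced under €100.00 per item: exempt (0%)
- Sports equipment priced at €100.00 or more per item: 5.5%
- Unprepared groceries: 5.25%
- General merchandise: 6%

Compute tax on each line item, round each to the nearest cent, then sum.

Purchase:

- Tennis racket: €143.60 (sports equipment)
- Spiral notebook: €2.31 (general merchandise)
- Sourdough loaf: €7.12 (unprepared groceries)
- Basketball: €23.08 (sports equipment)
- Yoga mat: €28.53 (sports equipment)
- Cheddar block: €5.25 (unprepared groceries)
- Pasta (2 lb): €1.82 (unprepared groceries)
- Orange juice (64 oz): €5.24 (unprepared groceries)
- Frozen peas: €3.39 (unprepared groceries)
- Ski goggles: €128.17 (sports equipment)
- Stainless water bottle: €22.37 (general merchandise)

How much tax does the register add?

Tennis racket €143.60: sports equipment, €100.00 or more → 5.5% → €7.90
Spiral notebook €2.31: general merchandise → 6% → €0.14
Sourdough loaf €7.12: unprepared groceries → 5.25% → €0.37
Basketball €23.08: sports equipment, under €100.00 → 0% → €0.00
Yoga mat €28.53: sports equipment, under €100.00 → 0% → €0.00
Cheddar block €5.25: unprepared groceries → 5.25% → €0.28
Pasta (2 lb) €1.82: unprepared groceries → 5.25% → €0.10
Orange juice (64 oz) €5.24: unprepared groceries → 5.25% → €0.28
Frozen peas €3.39: unprepared groceries → 5.25% → €0.18
Ski goggles €128.17: sports equipment, €100.00 or more → 5.5% → €7.05
Stainless water bottle €22.37: general merchandise → 6% → €1.34
Total tax = €7.90 + €0.14 + €0.37 + €0.28 + €0.10 + €0.28 + €0.18 + €7.05 + €1.34 = €17.64

€17.64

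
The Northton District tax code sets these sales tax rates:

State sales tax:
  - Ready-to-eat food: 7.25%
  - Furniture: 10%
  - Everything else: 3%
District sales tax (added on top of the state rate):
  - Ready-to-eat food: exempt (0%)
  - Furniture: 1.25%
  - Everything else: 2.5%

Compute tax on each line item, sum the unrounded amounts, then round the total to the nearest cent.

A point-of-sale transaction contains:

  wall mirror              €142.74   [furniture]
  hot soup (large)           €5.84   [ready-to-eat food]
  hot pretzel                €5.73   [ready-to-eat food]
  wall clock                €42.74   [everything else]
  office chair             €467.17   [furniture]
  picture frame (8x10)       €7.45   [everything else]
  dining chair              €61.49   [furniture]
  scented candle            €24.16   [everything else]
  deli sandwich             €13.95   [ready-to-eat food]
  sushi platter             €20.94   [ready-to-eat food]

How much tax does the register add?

Wall mirror €142.74: furniture → 10% + 1.25% district = 11.25% → €16.05825
Hot soup (large) €5.84: ready-to-eat food → 7.25% + 0% district = 7.25% → €0.4234
Hot pretzel €5.73: ready-to-eat food → 7.25% + 0% district = 7.25% → €0.415425
Wall clock €42.74: everything else → 3% + 2.5% district = 5.5% → €2.3507
Office chair €467.17: furniture → 10% + 1.25% district = 11.25% → €52.556625
Picture frame (8x10) €7.45: everything else → 3% + 2.5% district = 5.5% → €0.40975
Dining chair €61.49: furniture → 10% + 1.25% district = 11.25% → €6.917625
Scented candle €24.16: everything else → 3% + 2.5% district = 5.5% → €1.3288
Deli sandwich €13.95: ready-to-eat food → 7.25% + 0% district = 7.25% → €1.011375
Sushi platter €20.94: ready-to-eat food → 7.25% + 0% district = 7.25% → €1.51815
Unrounded tax sum = €82.9901 → €82.99

€82.99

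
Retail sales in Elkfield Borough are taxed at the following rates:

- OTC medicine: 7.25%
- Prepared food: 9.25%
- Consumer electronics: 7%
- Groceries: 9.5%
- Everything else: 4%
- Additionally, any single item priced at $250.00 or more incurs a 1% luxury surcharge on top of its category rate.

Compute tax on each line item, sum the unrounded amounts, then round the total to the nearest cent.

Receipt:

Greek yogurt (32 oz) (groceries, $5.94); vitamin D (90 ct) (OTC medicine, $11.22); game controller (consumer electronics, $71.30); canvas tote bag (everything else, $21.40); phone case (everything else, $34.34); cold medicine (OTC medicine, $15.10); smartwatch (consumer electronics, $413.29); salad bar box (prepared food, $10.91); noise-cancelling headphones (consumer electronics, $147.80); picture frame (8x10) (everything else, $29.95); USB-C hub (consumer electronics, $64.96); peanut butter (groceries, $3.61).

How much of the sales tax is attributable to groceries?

$0.91

Greek yogurt (32 oz) $5.94: groceries → 9.5% → $0.5643
Peanut butter $3.61: groceries → 9.5% → $0.34295
Tax on groceries: unrounded sum = $0.90725 → $0.91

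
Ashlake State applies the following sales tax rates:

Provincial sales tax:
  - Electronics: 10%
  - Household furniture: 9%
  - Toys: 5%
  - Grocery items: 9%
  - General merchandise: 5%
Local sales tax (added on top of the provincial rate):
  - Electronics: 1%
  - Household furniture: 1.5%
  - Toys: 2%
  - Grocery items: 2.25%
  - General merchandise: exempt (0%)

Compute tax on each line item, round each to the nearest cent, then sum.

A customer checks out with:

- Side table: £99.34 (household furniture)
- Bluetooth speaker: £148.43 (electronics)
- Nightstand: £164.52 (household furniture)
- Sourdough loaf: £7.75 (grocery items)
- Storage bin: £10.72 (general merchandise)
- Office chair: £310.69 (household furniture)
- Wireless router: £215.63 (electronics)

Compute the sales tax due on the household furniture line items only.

£60.32

Side table £99.34: household furniture → 9% + 1.5% local = 10.5% → £10.43
Nightstand £164.52: household furniture → 9% + 1.5% local = 10.5% → £17.27
Office chair £310.69: household furniture → 9% + 1.5% local = 10.5% → £32.62
Tax on household furniture = £10.43 + £17.27 + £32.62 = £60.32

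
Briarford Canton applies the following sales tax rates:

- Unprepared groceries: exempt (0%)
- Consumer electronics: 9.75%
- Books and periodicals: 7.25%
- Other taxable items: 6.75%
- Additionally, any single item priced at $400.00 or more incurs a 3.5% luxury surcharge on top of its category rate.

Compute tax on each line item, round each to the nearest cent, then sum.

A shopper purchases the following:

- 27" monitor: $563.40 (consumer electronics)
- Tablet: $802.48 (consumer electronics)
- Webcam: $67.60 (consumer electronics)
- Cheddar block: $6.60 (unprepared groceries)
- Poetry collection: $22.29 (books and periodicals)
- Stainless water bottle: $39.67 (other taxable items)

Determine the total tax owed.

$191.87

27" monitor $563.40: consumer electronics → 9.75% + 3.5% surcharge = 13.25% → $74.65
Tablet $802.48: consumer electronics → 9.75% + 3.5% surcharge = 13.25% → $106.33
Webcam $67.60: consumer electronics → 9.75% → $6.59
Cheddar block $6.60: unprepared groceries → 0% → $0.00
Poetry collection $22.29: books and periodicals → 7.25% → $1.62
Stainless water bottle $39.67: other taxable items → 6.75% → $2.68
Total tax = $74.65 + $106.33 + $6.59 + $1.62 + $2.68 = $191.87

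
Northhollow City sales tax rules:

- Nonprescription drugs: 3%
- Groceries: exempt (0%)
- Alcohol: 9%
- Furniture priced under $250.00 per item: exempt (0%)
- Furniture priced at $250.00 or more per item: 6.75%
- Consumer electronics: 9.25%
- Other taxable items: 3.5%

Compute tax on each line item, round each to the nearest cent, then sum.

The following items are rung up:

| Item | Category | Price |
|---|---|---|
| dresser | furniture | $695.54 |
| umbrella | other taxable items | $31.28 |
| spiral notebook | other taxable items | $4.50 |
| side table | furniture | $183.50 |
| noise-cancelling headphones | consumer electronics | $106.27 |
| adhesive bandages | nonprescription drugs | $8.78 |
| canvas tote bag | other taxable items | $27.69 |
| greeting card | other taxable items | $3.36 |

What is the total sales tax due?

$59.38

Dresser $695.54: furniture, $250.00 or more → 6.75% → $46.95
Umbrella $31.28: other taxable items → 3.5% → $1.09
Spiral notebook $4.50: other taxable items → 3.5% → $0.16
Side table $183.50: furniture, under $250.00 → 0% → $0.00
Noise-cancelling headphones $106.27: consumer electronics → 9.25% → $9.83
Adhesive bandages $8.78: nonprescription drugs → 3% → $0.26
Canvas tote bag $27.69: other taxable items → 3.5% → $0.97
Greeting card $3.36: other taxable items → 3.5% → $0.12
Total tax = $46.95 + $1.09 + $0.16 + $9.83 + $0.26 + $0.97 + $0.12 = $59.38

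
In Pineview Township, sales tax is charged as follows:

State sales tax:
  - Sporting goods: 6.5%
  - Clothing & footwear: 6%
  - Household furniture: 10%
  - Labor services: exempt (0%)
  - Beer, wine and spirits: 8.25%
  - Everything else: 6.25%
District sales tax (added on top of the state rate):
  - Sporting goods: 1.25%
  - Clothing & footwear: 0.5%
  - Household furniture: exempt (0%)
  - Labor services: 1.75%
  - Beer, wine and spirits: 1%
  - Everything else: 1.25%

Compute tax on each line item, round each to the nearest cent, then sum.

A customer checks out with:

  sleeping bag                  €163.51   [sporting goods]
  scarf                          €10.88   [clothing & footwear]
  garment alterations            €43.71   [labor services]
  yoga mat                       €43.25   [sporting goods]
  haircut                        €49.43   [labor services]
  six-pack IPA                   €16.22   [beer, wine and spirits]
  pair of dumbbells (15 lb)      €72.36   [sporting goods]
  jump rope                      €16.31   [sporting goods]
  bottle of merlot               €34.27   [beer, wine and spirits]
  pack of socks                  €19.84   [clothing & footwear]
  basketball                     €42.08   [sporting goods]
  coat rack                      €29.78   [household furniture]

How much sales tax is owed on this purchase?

€37.43

Sleeping bag €163.51: sporting goods → 6.5% + 1.25% district = 7.75% → €12.67
Scarf €10.88: clothing & footwear → 6% + 0.5% district = 6.5% → €0.71
Garment alterations €43.71: labor services → 0% + 1.75% district = 1.75% → €0.76
Yoga mat €43.25: sporting goods → 6.5% + 1.25% district = 7.75% → €3.35
Haircut €49.43: labor services → 0% + 1.75% district = 1.75% → €0.87
Six-pack IPA €16.22: beer, wine and spirits → 8.25% + 1% district = 9.25% → €1.50
Pair of dumbbells (15 lb) €72.36: sporting goods → 6.5% + 1.25% district = 7.75% → €5.61
Jump rope €16.31: sporting goods → 6.5% + 1.25% district = 7.75% → €1.26
Bottle of merlot €34.27: beer, wine and spirits → 8.25% + 1% district = 9.25% → €3.17
Pack of socks €19.84: clothing & footwear → 6% + 0.5% district = 6.5% → €1.29
Basketball €42.08: sporting goods → 6.5% + 1.25% district = 7.75% → €3.26
Coat rack €29.78: household furniture → 10% + 0% district = 10% → €2.98
Total tax = €12.67 + €0.71 + €0.76 + €3.35 + €0.87 + €1.50 + €5.61 + €1.26 + €3.17 + €1.29 + €3.26 + €2.98 = €37.43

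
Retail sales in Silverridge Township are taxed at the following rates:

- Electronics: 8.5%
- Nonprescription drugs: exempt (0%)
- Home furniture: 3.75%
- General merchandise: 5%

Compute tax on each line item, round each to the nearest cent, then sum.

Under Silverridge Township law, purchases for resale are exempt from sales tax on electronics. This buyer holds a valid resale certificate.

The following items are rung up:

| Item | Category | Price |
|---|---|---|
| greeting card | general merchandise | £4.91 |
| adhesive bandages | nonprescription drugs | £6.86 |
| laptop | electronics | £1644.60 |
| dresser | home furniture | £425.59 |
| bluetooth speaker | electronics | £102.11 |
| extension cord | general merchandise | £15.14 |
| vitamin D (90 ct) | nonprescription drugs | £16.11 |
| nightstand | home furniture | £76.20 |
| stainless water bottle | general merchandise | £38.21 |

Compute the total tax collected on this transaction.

Greeting card £4.91: general merchandise → 5% → £0.25
Adhesive bandages £6.86: nonprescription drugs → 0% → £0.00
Laptop £1644.60: electronics, buyer-exempt → 0% → £0.00
Dresser £425.59: home furniture → 3.75% → £15.96
Bluetooth speaker £102.11: electronics, buyer-exempt → 0% → £0.00
Extension cord £15.14: general merchandise → 5% → £0.76
Vitamin D (90 ct) £16.11: nonprescription drugs → 0% → £0.00
Nightstand £76.20: home furniture → 3.75% → £2.86
Stainless water bottle £38.21: general merchandise → 5% → £1.91
Total tax = £0.25 + £15.96 + £0.76 + £2.86 + £1.91 = £21.74

£21.74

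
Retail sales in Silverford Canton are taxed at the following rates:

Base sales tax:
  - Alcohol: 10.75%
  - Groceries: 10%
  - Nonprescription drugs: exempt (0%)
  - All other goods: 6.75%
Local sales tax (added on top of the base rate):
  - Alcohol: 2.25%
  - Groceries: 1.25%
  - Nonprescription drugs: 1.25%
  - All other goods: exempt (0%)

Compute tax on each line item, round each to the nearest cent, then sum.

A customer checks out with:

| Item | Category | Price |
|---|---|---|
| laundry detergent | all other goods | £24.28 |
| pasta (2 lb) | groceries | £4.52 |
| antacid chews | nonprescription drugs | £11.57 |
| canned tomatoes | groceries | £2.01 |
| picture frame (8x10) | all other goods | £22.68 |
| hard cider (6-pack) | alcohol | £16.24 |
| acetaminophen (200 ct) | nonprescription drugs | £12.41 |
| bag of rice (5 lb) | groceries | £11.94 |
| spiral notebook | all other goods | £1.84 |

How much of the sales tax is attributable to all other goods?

Laundry detergent £24.28: all other goods → 6.75% + 0% local = 6.75% → £1.64
Picture frame (8x10) £22.68: all other goods → 6.75% + 0% local = 6.75% → £1.53
Spiral notebook £1.84: all other goods → 6.75% + 0% local = 6.75% → £0.12
Tax on all other goods = £1.64 + £1.53 + £0.12 = £3.29

£3.29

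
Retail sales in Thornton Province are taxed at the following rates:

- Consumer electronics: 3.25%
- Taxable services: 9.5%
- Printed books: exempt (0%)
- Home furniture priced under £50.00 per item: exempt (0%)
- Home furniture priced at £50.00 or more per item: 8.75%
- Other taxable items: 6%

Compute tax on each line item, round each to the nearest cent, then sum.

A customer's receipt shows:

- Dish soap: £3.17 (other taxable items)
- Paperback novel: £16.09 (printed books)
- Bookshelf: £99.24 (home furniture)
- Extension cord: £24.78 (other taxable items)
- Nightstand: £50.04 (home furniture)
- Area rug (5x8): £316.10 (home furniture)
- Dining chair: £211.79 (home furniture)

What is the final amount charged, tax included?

Dish soap £3.17: other taxable items → 6% → £0.19
Paperback novel £16.09: printed books → 0% → £0.00
Bookshelf £99.24: home furniture, £50.00 or more → 8.75% → £8.68
Extension cord £24.78: other taxable items → 6% → £1.49
Nightstand £50.04: home furniture, £50.00 or more → 8.75% → £4.38
Area rug (5x8) £316.10: home furniture, £50.00 or more → 8.75% → £27.66
Dining chair £211.79: home furniture, £50.00 or more → 8.75% → £18.53
Subtotal = £721.21; tax = £60.93; total due = £782.14

£782.14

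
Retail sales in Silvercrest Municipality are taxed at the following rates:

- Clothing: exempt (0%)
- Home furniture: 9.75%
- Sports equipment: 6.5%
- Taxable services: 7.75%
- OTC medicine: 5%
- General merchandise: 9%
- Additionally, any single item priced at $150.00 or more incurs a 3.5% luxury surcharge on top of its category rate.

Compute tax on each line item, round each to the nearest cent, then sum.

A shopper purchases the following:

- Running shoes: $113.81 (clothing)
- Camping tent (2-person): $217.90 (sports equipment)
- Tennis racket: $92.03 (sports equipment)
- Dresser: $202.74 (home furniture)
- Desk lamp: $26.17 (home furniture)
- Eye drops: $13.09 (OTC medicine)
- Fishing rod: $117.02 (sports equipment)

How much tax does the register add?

$65.44

Running shoes $113.81: clothing → 0% → $0.00
Camping tent (2-person) $217.90: sports equipment → 6.5% + 3.5% surcharge = 10% → $21.79
Tennis racket $92.03: sports equipment → 6.5% → $5.98
Dresser $202.74: home furniture → 9.75% + 3.5% surcharge = 13.25% → $26.86
Desk lamp $26.17: home furniture → 9.75% → $2.55
Eye drops $13.09: OTC medicine → 5% → $0.65
Fishing rod $117.02: sports equipment → 6.5% → $7.61
Total tax = $21.79 + $5.98 + $26.86 + $2.55 + $0.65 + $7.61 = $65.44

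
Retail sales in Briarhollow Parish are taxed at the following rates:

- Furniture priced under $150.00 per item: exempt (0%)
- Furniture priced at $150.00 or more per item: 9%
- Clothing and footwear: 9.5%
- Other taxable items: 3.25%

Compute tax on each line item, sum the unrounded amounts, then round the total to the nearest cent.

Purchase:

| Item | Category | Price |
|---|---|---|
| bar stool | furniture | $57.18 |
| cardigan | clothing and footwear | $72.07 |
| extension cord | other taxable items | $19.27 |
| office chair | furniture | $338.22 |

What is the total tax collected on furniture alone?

$30.44

Bar stool $57.18: furniture, under $150.00 → 0% → $0.00
Office chair $338.22: furniture, $150.00 or more → 9% → $30.4398
Tax on furniture: unrounded sum = $30.4398 → $30.44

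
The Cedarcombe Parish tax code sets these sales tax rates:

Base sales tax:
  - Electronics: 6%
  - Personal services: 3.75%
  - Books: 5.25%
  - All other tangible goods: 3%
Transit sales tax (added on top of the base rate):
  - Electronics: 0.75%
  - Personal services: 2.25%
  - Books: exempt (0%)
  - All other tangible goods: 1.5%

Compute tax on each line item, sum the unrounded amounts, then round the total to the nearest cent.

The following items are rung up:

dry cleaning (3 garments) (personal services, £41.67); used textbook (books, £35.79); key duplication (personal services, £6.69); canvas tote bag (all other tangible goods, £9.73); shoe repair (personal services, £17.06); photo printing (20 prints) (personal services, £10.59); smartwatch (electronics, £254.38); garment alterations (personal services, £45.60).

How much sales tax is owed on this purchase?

Dry cleaning (3 garments) £41.67: personal services → 3.75% + 2.25% transit = 6% → £2.5002
Used textbook £35.79: books → 5.25% + 0% transit = 5.25% → £1.878975
Key duplication £6.69: personal services → 3.75% + 2.25% transit = 6% → £0.4014
Canvas tote bag £9.73: all other tangible goods → 3% + 1.5% transit = 4.5% → £0.43785
Shoe repair £17.06: personal services → 3.75% + 2.25% transit = 6% → £1.0236
Photo printing (20 prints) £10.59: personal services → 3.75% + 2.25% transit = 6% → £0.6354
Smartwatch £254.38: electronics → 6% + 0.75% transit = 6.75% → £17.17065
Garment alterations £45.60: personal services → 3.75% + 2.25% transit = 6% → £2.736
Unrounded tax sum = £26.784075 → £26.78

£26.78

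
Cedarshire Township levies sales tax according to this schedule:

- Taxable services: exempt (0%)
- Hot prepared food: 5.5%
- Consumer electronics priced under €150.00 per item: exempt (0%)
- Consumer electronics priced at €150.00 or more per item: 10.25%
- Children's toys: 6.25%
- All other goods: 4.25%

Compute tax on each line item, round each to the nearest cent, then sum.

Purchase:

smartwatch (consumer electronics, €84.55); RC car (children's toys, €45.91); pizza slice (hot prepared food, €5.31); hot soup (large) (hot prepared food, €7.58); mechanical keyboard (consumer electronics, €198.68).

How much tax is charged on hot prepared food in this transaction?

€0.71

Pizza slice €5.31: hot prepared food → 5.5% → €0.29
Hot soup (large) €7.58: hot prepared food → 5.5% → €0.42
Tax on hot prepared food = €0.29 + €0.42 = €0.71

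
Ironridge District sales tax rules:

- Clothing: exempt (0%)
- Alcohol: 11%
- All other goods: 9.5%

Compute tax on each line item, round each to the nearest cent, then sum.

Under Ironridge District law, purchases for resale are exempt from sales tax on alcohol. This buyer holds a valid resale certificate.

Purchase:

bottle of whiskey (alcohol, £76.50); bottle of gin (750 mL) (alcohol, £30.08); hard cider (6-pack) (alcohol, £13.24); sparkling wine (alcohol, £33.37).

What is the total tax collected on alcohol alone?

£0.00

Bottle of whiskey £76.50: alcohol, buyer-exempt → 0% → £0.00
Bottle of gin (750 mL) £30.08: alcohol, buyer-exempt → 0% → £0.00
Hard cider (6-pack) £13.24: alcohol, buyer-exempt → 0% → £0.00
Sparkling wine £33.37: alcohol, buyer-exempt → 0% → £0.00
Tax on alcohol = £0.00 + £0.00 + £0.00 + £0.00 = £0.00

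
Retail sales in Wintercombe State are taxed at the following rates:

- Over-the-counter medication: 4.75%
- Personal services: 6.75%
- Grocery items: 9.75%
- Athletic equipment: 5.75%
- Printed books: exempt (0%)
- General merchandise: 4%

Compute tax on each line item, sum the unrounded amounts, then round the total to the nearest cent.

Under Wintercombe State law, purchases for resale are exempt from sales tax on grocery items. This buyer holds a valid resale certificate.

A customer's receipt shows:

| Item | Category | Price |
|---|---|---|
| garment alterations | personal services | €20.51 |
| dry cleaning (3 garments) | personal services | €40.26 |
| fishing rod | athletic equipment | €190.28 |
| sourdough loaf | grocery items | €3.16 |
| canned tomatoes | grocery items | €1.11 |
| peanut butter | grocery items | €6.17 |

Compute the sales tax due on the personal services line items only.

Garment alterations €20.51: personal services → 6.75% → €1.384425
Dry cleaning (3 garments) €40.26: personal services → 6.75% → €2.71755
Tax on personal services: unrounded sum = €4.101975 → €4.10

€4.10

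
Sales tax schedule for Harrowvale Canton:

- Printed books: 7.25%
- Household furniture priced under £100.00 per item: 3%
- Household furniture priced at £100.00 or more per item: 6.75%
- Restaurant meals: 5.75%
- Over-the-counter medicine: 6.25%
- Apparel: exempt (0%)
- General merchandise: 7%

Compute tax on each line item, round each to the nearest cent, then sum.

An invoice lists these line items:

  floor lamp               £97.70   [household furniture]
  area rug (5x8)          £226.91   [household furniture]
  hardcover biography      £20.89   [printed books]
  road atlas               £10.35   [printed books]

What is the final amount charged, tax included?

Floor lamp £97.70: household furniture, under £100.00 → 3% → £2.93
Area rug (5x8) £226.91: household furniture, £100.00 or more → 6.75% → £15.32
Hardcover biography £20.89: printed books → 7.25% → £1.51
Road atlas £10.35: printed books → 7.25% → £0.75
Subtotal = £355.85; tax = £20.51; total due = £376.36

£376.36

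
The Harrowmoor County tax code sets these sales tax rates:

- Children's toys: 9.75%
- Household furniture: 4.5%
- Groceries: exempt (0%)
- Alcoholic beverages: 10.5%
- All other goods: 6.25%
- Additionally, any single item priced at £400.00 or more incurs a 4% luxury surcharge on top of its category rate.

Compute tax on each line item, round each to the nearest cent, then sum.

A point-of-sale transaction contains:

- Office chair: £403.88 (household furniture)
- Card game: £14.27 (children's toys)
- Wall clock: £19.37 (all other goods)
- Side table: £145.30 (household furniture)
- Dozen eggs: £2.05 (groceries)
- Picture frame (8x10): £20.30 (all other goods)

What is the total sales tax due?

£44.74

Office chair £403.88: household furniture → 4.5% + 4% surcharge = 8.5% → £34.33
Card game £14.27: children's toys → 9.75% → £1.39
Wall clock £19.37: all other goods → 6.25% → £1.21
Side table £145.30: household furniture → 4.5% → £6.54
Dozen eggs £2.05: groceries → 0% → £0.00
Picture frame (8x10) £20.30: all other goods → 6.25% → £1.27
Total tax = £34.33 + £1.39 + £1.21 + £6.54 + £1.27 = £44.74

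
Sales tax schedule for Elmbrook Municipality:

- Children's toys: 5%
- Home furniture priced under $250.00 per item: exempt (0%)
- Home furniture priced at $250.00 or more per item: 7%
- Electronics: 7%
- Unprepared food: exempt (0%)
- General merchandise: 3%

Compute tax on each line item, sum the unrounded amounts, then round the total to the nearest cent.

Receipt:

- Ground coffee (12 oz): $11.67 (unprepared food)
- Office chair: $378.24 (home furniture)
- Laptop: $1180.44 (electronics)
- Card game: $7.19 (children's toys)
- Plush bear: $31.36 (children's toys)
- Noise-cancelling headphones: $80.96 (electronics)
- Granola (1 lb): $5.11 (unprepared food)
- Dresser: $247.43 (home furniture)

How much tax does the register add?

Ground coffee (12 oz) $11.67: unprepared food → 0% → $0.00
Office chair $378.24: home furniture, $250.00 or more → 7% → $26.4768
Laptop $1180.44: electronics → 7% → $82.6308
Card game $7.19: children's toys → 5% → $0.3595
Plush bear $31.36: children's toys → 5% → $1.568
Noise-cancelling headphones $80.96: electronics → 7% → $5.6672
Granola (1 lb) $5.11: unprepared food → 0% → $0.00
Dresser $247.43: home furniture, under $250.00 → 0% → $0.00
Unrounded tax sum = $116.7023 → $116.70

$116.70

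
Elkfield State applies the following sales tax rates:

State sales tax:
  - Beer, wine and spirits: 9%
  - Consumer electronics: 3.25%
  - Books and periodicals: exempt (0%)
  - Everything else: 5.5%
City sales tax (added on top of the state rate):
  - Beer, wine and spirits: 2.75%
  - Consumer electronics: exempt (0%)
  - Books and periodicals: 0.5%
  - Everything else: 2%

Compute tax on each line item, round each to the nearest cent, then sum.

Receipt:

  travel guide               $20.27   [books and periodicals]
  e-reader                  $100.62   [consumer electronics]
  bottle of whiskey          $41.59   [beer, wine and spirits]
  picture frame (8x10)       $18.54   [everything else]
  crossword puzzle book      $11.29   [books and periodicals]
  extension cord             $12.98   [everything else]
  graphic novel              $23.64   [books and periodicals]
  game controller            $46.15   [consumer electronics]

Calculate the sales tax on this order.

$12.30

Travel guide $20.27: books and periodicals → 0% + 0.5% city = 0.5% → $0.10
E-reader $100.62: consumer electronics → 3.25% + 0% city = 3.25% → $3.27
Bottle of whiskey $41.59: beer, wine and spirits → 9% + 2.75% city = 11.75% → $4.89
Picture frame (8x10) $18.54: everything else → 5.5% + 2% city = 7.5% → $1.39
Crossword puzzle book $11.29: books and periodicals → 0% + 0.5% city = 0.5% → $0.06
Extension cord $12.98: everything else → 5.5% + 2% city = 7.5% → $0.97
Graphic novel $23.64: books and periodicals → 0% + 0.5% city = 0.5% → $0.12
Game controller $46.15: consumer electronics → 3.25% + 0% city = 3.25% → $1.50
Total tax = $0.10 + $3.27 + $4.89 + $1.39 + $0.06 + $0.97 + $0.12 + $1.50 = $12.30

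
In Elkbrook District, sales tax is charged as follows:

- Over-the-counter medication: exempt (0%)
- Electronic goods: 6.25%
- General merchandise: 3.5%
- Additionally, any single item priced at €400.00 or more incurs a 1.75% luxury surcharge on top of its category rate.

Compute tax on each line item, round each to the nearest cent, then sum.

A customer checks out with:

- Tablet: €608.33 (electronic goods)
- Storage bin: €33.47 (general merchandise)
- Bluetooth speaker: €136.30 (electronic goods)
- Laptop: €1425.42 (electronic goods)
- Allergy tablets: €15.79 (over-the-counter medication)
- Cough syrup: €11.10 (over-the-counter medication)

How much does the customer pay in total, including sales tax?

Tablet €608.33: electronic goods → 6.25% + 1.75% surcharge = 8% → €48.67
Storage bin €33.47: general merchandise → 3.5% → €1.17
Bluetooth speaker €136.30: electronic goods → 6.25% → €8.52
Laptop €1425.42: electronic goods → 6.25% + 1.75% surcharge = 8% → €114.03
Allergy tablets €15.79: over-the-counter medication → 0% → €0.00
Cough syrup €11.10: over-the-counter medication → 0% → €0.00
Subtotal = €2230.41; tax = €172.39; total due = €2402.80

€2402.80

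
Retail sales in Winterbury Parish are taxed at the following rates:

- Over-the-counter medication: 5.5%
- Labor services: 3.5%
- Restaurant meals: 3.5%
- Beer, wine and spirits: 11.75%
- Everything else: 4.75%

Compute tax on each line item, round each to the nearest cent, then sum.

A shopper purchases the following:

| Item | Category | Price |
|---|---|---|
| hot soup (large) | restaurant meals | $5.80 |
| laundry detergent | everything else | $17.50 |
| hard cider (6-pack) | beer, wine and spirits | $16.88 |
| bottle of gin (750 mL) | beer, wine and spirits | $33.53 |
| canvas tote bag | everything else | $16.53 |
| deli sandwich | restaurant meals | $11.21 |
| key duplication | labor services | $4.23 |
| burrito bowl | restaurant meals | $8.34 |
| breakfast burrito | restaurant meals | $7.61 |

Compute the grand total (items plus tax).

$130.47

Hot soup (large) $5.80: restaurant meals → 3.5% → $0.20
Laundry detergent $17.50: everything else → 4.75% → $0.83
Hard cider (6-pack) $16.88: beer, wine and spirits → 11.75% → $1.98
Bottle of gin (750 mL) $33.53: beer, wine and spirits → 11.75% → $3.94
Canvas tote bag $16.53: everything else → 4.75% → $0.79
Deli sandwich $11.21: restaurant meals → 3.5% → $0.39
Key duplication $4.23: labor services → 3.5% → $0.15
Burrito bowl $8.34: restaurant meals → 3.5% → $0.29
Breakfast burrito $7.61: restaurant meals → 3.5% → $0.27
Subtotal = $121.63; tax = $8.84; total due = $130.47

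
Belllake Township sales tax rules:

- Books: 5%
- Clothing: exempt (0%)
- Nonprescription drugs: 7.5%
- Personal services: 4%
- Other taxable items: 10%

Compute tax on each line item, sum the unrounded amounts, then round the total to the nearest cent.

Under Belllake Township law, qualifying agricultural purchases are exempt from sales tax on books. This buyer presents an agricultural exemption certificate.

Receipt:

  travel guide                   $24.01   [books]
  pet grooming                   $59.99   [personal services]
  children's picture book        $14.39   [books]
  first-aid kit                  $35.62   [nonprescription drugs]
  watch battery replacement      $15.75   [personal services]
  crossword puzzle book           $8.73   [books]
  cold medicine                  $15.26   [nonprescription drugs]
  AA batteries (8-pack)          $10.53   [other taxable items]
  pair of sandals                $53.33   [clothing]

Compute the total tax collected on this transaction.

Travel guide $24.01: books, buyer-exempt → 0% → $0.00
Pet grooming $59.99: personal services → 4% → $2.3996
Children's picture book $14.39: books, buyer-exempt → 0% → $0.00
First-aid kit $35.62: nonprescription drugs → 7.5% → $2.6715
Watch battery replacement $15.75: personal services → 4% → $0.63
Crossword puzzle book $8.73: books, buyer-exempt → 0% → $0.00
Cold medicine $15.26: nonprescription drugs → 7.5% → $1.1445
AA batteries (8-pack) $10.53: other taxable items → 10% → $1.053
Pair of sandals $53.33: clothing → 0% → $0.00
Unrounded tax sum = $7.8986 → $7.90

$7.90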